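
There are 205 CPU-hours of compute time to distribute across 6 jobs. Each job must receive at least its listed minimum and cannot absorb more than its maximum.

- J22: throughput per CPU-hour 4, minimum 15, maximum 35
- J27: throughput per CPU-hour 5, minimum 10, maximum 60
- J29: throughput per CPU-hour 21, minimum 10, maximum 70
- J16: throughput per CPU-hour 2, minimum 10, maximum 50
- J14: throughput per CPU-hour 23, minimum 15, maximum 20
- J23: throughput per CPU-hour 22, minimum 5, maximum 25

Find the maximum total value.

Meeting every minimum uses 15+10+10+10+15+5 = 65 CPU-hours, leaving 140.
Rank by throughput per CPU-hour: J14 23 > J23 22 > J29 21 > J27 5 > J22 4 > J16 2.
J14: +5 to 20 (cap) → 135 left.
J23: +20 to 25 (cap) → 115 left.
J29 takes 60 more to reach its cap of 70 → 55 left.
Give J27 50 more to hit its cap of 60 → 5 left.
J22: +5 (room for 20) → 20. Pool exhausted.
Total = 4×20 + 5×60 + 21×70 + 2×10 + 23×20 + 22×25 = 2880.

2880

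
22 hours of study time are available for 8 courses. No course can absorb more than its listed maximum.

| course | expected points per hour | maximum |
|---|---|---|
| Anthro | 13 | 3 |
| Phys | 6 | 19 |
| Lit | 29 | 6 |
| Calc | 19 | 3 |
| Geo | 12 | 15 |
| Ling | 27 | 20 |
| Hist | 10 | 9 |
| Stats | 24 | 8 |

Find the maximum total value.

Rank by expected points per hour: Lit 29 > Ling 27 > Stats 24 > Calc 19 > Anthro 13 > Geo 12 > Hist 10 > Phys 6.
Lit: +6 to 6 (cap) → 16 left.
Ling has room for 20 but only 16 remain, so it gets 16.
Total = 29×6 + 27×16 = 606.

606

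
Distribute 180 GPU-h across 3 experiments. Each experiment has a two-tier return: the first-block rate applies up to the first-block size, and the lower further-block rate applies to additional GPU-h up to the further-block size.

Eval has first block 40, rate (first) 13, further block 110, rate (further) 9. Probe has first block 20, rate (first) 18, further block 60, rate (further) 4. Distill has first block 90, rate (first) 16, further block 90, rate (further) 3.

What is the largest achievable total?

Treat each block as its own option and order by rate: Probe/tier1 18 > Distill/tier1 16 > Eval/tier1 13 > Eval/tier2 9 > Probe/tier2 4 > Distill/tier2 3.
Fill Probe tier1 block (20 at 18) → 160 left.
Distill tier1 at 16: fill all 90 → 70 left.
Fill Eval tier1 block (40 at 13) → 30 left.
Eval/tier2: +30 of 110 at 9; pool empty.
Total = 18×20 + 16×90 + 13×40 + 9×30 = 2590.

2590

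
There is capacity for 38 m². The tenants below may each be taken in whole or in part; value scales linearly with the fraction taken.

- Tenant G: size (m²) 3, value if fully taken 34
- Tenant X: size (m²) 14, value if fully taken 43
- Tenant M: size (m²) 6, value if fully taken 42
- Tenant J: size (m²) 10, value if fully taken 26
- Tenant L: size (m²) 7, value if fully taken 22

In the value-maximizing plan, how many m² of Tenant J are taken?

8

Sort by value density: Tenant G 34/3≈11.3, Tenant M 42/6≈7, Tenant L 22/7≈3.14, Tenant X 43/14≈3.07, Tenant J 26/10≈2.6.
Tenant G: take in full, 3 m² for value 34 ; 35 left.
Take all of Tenant M (6 m², value 42) ; 29 m² left.
All 7 m² of Tenant L fit (value 22) ; 22 remain.
Take all of Tenant X (14 m², value 43) ; 8 m² left.
Fill the last 8 m² with part of Tenant J: 8/10 of it earns 20.8.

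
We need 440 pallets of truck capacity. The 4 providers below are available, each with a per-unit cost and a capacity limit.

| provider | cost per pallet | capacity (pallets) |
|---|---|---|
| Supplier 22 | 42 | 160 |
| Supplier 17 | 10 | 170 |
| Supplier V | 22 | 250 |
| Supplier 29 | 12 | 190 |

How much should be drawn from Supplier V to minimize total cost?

Use providers in increasing cost order.
Supplier 17 (10): use full 170 — 270 pallets to go.
Supplier 29 at 12: take all 190 pallets — 80 still needed.
Supplier V (22): take the remaining 80 — done.
Supplier 22: unused.

80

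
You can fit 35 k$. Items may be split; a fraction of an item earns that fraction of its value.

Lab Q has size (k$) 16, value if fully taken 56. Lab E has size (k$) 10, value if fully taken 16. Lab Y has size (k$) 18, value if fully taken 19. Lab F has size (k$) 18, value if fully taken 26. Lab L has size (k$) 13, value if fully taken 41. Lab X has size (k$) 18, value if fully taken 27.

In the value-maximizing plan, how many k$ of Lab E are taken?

Sort by value density: Lab Q 56/16≈3.5, Lab L 41/13≈3.15, Lab E 16/10≈1.6, Lab X 27/18≈1.5, Lab F 26/18≈1.44, Lab Y 19/18≈1.06.
All 16 k$ of Lab Q fit (value 56) — 19 remain.
Lab L: take in full, 13 k$ for value 41 — 6 left.
Only 6 k$ remain; take 6/10 of Lab E for value 16×6/10 = 9.6.

6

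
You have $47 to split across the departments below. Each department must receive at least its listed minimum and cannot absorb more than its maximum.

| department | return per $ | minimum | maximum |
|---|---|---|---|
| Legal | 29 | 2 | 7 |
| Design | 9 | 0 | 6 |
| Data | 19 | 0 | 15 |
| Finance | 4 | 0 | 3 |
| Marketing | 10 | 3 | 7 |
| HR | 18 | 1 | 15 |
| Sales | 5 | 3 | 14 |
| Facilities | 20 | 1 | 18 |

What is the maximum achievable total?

911

Meeting every minimum uses 2+0+0+0+3+1+3+1 = 10 $, leaving 37.
Order the departments by return per $: Legal 29 > Facilities 20 > Data 19 > HR 18 > Marketing 10 > Design 9 > Sales 5 > Finance 4.
Legal takes 5 more to reach its cap of 7 → 32 left.
Facilities: +17 to 18 (cap) → 15 left.
Data takes 15 more to reach its cap of 15 → 0 left.
Total = 29×7 + 19×15 + 10×3 + 18×1 + 5×3 + 20×18 = 911.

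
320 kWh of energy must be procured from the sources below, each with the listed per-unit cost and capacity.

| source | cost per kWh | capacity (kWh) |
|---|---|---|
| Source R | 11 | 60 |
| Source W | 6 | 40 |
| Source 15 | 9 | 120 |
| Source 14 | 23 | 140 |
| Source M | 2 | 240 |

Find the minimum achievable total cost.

Fill from the cheapest source first.
Take 240 from Source M at 2 — need 80 more.
Source W at 6: take all 40 kWh — 40 still needed.
Source 15 at 9: take 40 of its 120 — requirement met.
Source R, Source 14: unused.
Cost = 240×2 + 40×6 + 40×9 = 1080.

1080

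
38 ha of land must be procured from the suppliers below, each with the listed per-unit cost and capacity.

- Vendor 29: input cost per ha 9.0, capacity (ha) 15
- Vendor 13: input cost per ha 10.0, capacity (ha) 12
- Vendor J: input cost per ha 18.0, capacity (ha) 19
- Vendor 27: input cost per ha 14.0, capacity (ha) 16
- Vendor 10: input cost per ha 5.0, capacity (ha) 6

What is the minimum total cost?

355

Fill from the cheapest supplier first.
Take 6 from Vendor 10 at 5.0 ; need 32 more.
Vendor 29 (9.0): use full 15 ; 17 ha to go.
Vendor 13 at 10.0: take all 12 ha ; 5 still needed.
Vendor 27 (14.0): take the remaining 5 ; done.
Vendor J: unused.
Cost = 6×5.0 + 15×9.0 + 12×10.0 + 5×14.0 = 355.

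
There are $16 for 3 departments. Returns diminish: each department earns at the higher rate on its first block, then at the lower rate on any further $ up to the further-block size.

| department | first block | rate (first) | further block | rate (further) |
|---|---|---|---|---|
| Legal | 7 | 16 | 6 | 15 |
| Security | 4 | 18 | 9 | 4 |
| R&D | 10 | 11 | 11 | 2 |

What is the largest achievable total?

Rank every tier by rate: Security/T1 18 > Legal/T1 16 > Legal/T2 15 > R&D/T1 11 > Security/T2 4 > R&D/T2 2.
Security/T1 (18): +4 ; 12 left.
Legal/T1 (16): +7 ; 5 left.
Legal/T2: +5 of 6 at 15; pool empty.
Total = 18×4 + 16×7 + 15×5 = 259.

259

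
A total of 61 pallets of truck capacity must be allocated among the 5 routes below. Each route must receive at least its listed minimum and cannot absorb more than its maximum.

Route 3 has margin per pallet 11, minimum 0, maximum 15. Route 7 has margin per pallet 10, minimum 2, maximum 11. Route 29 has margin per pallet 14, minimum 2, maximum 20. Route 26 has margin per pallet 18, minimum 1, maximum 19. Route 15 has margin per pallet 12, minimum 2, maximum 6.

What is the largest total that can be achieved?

Meeting every minimum uses 0+2+2+1+2 = 7 pallets, leaving 54.
Highest margin per pallet first: Route 26 18 > Route 29 14 > Route 15 12 > Route 3 11 > Route 7 10.
Route 26: +18 to 19 (cap) ; 36 left.
Route 29: +18 to 20 (cap) ; 18 left.
Route 15: +4 to 6 (cap) ; 14 left.
Route 3: +14 (room for 15) → 14. Pool exhausted.
Total = 11×14 + 10×2 + 14×20 + 18×19 + 12×6 = 868.

868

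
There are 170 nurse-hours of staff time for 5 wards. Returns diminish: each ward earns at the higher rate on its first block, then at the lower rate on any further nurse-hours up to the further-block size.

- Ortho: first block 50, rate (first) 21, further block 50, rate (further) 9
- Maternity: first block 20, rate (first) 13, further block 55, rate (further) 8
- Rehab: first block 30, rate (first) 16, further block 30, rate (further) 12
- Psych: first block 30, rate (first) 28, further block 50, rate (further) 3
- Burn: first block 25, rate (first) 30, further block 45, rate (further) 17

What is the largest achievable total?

Treat each block as its own option and order by rate: Burn/T1 30 > Psych/T1 28 > Ortho/T1 21 > Burn/T2 17 > Rehab/T1 16 > Maternity/T1 13 > Rehab/T2 12 > Ortho/T2 9 > Maternity/T2 8 > Psych/T2 3.
Burn/T1 (30): +25 — 145 left.
Psych/T1 (28): +30 — 115 left.
Ortho/T1 (21): +50 — 65 left.
Fill Burn T2 block (45 at 17) — 20 left.
20 remain; put them into Rehab T1 at 16.
Total = 30×25 + 28×30 + 21×50 + 17×45 + 16×20 = 3725.

3725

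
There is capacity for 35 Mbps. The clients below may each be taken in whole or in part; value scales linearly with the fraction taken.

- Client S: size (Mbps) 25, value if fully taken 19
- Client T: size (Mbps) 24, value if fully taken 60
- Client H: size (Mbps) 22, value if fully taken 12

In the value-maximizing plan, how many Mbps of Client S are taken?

Sort by value density: Client T 60/24≈2.5, Client S 19/25≈0.76, Client H 12/22≈0.545.
Take all of Client T (24 Mbps, value 60) — 11 Mbps left.
Only 11 Mbps remain; take 11/25 of Client S for value 19×11/25 = 8.36.

11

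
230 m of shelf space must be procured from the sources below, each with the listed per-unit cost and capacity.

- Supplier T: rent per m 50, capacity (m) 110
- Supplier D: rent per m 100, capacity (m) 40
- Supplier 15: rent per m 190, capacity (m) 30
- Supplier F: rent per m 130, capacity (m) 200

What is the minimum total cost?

19900

Cheapest first:
Take 110 from Supplier T at 50 ; need 120 more.
Supplier D at 100: take all 40 m ; 80 still needed.
Take 80 from Supplier F at 130 to finish.
Supplier 15: unused.
Cost = 110×50 + 40×100 + 80×130 = 19900.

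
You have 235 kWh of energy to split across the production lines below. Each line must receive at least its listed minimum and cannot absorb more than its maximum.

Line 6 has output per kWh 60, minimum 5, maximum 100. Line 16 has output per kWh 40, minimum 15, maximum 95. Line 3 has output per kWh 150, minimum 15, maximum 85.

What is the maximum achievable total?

Meeting every minimum uses 5+15+15 = 35 kWh, leaving 200.
Order the production lines by output per kWh: Line 3 150 > Line 6 60 > Line 16 40.
Line 3: +70 to 85 (cap) → 130 left.
Line 6 takes 95 more to reach its cap of 100 → 35 left.
Line 16 has room for 80 more but only 35 remain, so it gets 50.
Total = 60×100 + 40×50 + 150×85 = 20750.

20750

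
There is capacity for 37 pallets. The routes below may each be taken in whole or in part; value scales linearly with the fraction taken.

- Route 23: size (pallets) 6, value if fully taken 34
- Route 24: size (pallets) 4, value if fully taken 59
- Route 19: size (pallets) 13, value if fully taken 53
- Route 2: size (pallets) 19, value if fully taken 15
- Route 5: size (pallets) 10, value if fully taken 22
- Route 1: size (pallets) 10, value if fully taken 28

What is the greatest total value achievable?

Rank by value-to-size ratio: Route 24 59/4≈14.8, Route 23 34/6≈5.67, Route 19 53/13≈4.08, Route 1 28/10≈2.8, Route 5 22/10≈2.2, Route 2 15/19≈0.789.
All 4 pallets of Route 24 fit (value 59) → 33 remain.
Route 23: take in full, 6 pallets for value 34 → 27 left.
Route 19: take in full, 13 pallets for value 53 → 14 left.
Take all of Route 1 (10 pallets, value 28) → 4 pallets left.
Only 4 pallets remain; take 4/10 of Route 5 for value 22×4/10 = 8.8.
Total value = 182.8.

182.8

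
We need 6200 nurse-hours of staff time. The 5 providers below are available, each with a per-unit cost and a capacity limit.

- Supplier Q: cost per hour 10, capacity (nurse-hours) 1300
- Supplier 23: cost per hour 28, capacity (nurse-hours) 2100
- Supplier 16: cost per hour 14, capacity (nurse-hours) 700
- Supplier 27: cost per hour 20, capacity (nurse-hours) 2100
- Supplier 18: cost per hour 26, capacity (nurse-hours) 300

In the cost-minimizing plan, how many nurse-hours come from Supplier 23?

1800

Use providers in increasing cost order.
Take 1300 from Supplier Q at 10 ; need 4900 more.
Supplier 16 (14): use full 700 ; 4200 nurse-hours to go.
Take 2100 from Supplier 27 at 20 ; need 2100 more.
Supplier 18 (26): use full 300 ; 1800 nurse-hours to go.
Supplier 23 at 28: take 1800 of its 2100 ; requirement met.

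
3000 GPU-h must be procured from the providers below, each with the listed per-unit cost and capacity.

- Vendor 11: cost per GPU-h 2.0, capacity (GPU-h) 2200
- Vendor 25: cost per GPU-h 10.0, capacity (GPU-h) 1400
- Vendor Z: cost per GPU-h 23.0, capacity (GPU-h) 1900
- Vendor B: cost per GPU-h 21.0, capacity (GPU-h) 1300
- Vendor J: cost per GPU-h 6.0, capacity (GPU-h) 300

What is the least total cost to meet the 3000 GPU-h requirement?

Fill from the cheapest provider first.
Take 2200 from Vendor 11 at 2.0 → need 800 more.
Vendor J (6.0): use full 300 → 500 GPU-h to go.
Vendor 25 at 10.0: take 500 of its 1400 → requirement met.
Vendor B, Vendor Z: unused.
Cost = 2200×2.0 + 300×6.0 + 500×10.0 = 11200.

11200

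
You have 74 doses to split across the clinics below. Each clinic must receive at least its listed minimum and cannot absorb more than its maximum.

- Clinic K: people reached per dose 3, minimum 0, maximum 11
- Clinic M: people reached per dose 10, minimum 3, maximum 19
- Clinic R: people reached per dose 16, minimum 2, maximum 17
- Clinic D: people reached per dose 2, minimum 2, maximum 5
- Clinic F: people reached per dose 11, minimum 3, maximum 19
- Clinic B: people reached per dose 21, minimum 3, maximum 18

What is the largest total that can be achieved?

1043

Meeting every minimum uses 0+3+2+2+3+3 = 13 doses, leaving 61.
Order the clinics by people reached per dose: Clinic B 21 > Clinic R 16 > Clinic F 11 > Clinic M 10 > Clinic K 3 > Clinic D 2.
Clinic B takes 15 more to reach its cap of 18 — 46 left.
Clinic R: +15 to 17 (cap) — 31 left.
Clinic F takes 16 more to reach its cap of 19 — 15 left.
Clinic M: +15 (room for 16) → 18. Pool exhausted.
Total = 10×18 + 16×17 + 2×2 + 11×19 + 21×18 = 1043.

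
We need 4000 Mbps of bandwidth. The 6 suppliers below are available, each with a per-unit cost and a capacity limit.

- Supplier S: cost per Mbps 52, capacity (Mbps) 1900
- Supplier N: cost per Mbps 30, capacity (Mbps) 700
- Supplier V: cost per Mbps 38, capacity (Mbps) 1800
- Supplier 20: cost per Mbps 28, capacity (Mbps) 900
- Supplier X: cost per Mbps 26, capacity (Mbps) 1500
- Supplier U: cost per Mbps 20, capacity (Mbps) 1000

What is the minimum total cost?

102200

Use suppliers in increasing cost order.
Supplier U at 20: take all 1000 Mbps → 3000 still needed.
Take 1500 from Supplier X at 26 → need 1500 more.
Supplier 20 (28): use full 900 → 600 Mbps to go.
Supplier N (30): take the remaining 600 → done.
Supplier V, Supplier S: unused.
Cost = 1000×20 + 1500×26 + 900×28 + 600×30 = 102200.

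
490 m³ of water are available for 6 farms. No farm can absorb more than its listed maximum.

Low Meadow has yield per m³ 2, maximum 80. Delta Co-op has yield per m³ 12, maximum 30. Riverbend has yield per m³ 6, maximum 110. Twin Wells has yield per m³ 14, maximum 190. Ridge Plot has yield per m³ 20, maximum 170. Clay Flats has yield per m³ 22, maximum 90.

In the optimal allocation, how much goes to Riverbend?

Order the farms by yield per m³: Clay Flats 22 > Ridge Plot 20 > Twin Wells 14 > Delta Co-op 12 > Riverbend 6 > Low Meadow 2.
Give Clay Flats 90 to hit its cap of 90 ; 400 left.
Ridge Plot: +170 to 170 (cap) ; 230 left.
Give Twin Wells 190 to hit its cap of 190 ; 40 left.
Delta Co-op: +30 to 30 (cap) ; 10 left.
Riverbend: +10 (room for 110) → 10. Pool exhausted.

10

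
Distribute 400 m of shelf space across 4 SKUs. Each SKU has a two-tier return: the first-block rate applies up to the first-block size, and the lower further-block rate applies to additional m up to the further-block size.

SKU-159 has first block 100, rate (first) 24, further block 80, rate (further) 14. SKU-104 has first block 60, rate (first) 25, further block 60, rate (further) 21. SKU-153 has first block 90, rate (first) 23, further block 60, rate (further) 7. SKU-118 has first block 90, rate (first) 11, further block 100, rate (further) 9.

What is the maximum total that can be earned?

Rank every tier by rate: SKU-104/T1 25 > SKU-159/T1 24 > SKU-153/T1 23 > SKU-104/T2 21 > SKU-159/T2 14 > SKU-118/T1 11 > SKU-118/T2 9 > SKU-153/T2 7.
SKU-104/T1 (25): +60 — 340 left.
SKU-159/T1 (24): +100 — 240 left.
Fill SKU-153 T1 block (90 at 23) — 150 left.
SKU-104/T2 (21): +60 — 90 left.
SKU-159/T2 (14): +80 — 10 left.
10 remain; put them into SKU-118 T1 at 11.
Total = 25×60 + 24×100 + 23×90 + 21×60 + 14×80 + 11×10 = 8460.

8460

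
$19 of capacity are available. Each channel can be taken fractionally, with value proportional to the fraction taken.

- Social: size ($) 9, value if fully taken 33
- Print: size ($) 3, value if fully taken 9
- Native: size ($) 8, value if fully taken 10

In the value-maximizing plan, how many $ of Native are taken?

7

Best value per unit of size first: Social 33/9≈3.67, Print 9/3≈3, Native 10/8≈1.25.
Social: take in full, 9 $ for value 33 → 10 left.
Print: take in full, 3 $ for value 9 → 7 left.
7 $ left: a 7/8 share of Native gives 10×7/8 = 8.75.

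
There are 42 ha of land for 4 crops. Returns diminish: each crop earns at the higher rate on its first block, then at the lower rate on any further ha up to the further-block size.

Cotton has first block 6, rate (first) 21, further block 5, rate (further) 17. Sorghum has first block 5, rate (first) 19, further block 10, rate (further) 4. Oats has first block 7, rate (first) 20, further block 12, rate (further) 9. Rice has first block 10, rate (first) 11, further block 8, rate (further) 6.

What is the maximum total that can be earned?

637

Order all 8 blocks by rate: Cotton/tier1 21 > Oats/tier1 20 > Sorghum/tier1 19 > Cotton/tier2 17 > Rice/tier1 11 > Oats/tier2 9 > Rice/tier2 6 > Sorghum/tier2 4.
Fill Cotton tier1 block (6 at 21) ; 36 left.
Oats tier1 at 20: fill all 7 ; 29 left.
Fill Sorghum tier1 block (5 at 19) ; 24 left.
Cotton/tier2 (17): +5 ; 19 left.
Rice/tier1 (11): +10 ; 9 left.
Oats tier2 at 9: only 9 left, fill 9.
Total = 21×6 + 20×7 + 19×5 + 17×5 + 11×10 + 9×9 = 637.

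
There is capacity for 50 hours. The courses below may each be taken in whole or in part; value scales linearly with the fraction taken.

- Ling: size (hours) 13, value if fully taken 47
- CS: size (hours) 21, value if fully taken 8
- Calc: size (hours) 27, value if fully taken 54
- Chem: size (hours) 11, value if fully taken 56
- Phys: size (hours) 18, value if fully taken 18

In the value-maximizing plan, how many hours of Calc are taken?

Best value per unit of size first: Chem 56/11≈5.09, Ling 47/13≈3.62, Calc 54/27≈2, Phys 18/18≈1, CS 8/21≈0.381.
Take all of Chem (11 hours, value 56) — 39 hours left.
Take all of Ling (13 hours, value 47) — 26 hours left.
26 hours left: a 26/27 share of Calc gives 54×26/27 = 52.

26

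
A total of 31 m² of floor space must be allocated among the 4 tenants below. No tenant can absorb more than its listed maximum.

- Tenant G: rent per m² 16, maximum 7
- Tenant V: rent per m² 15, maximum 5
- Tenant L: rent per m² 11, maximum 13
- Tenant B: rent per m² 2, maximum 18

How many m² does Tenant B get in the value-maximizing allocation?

Highest rent per m² first: Tenant G 16 > Tenant V 15 > Tenant L 11 > Tenant B 2.
Tenant G takes 7 to reach its cap of 7 — 24 left.
Tenant V: +5 to 5 (cap) — 19 left.
Tenant L: +13 to 13 (cap) — 6 left.
Tenant B has room for 18 but only 6 remain, so it gets 6.

6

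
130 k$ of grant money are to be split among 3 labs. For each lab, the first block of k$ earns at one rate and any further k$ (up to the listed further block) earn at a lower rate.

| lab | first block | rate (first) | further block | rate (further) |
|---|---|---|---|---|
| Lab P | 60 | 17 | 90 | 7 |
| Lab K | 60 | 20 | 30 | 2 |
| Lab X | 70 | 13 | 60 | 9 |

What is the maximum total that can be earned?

Treat each block as its own option and order by rate: Lab K/tier1 20 > Lab P/tier1 17 > Lab X/tier1 13 > Lab X/tier2 9 > Lab P/tier2 7 > Lab K/tier2 2.
Lab K/tier1 (20): +60 ; 70 left.
Lab P/tier1 (17): +60 ; 10 left.
Lab X tier1 at 13: only 10 left, fill 10.
Total = 20×60 + 17×60 + 13×10 = 2350.

2350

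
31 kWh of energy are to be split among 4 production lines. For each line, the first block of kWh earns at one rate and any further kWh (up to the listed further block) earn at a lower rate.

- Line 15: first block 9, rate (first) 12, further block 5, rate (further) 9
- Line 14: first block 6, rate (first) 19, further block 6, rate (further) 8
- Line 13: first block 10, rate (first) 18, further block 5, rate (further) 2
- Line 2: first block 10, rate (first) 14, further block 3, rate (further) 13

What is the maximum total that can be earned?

497

Treat each block as its own option and order by rate: Line 14/first 19 > Line 13/first 18 > Line 2/first 14 > Line 2/second 13 > Line 15/first 12 > Line 15/second 9 > Line 14/second 8 > Line 13/second 2.
Line 14/first (19): +6 — 25 left.
Line 13/first (18): +10 — 15 left.
Line 2/first (14): +10 — 5 left.
Fill Line 2 second block (3 at 13) — 2 left.
2 remain; put them into Line 15 first at 12.
Total = 19×6 + 18×10 + 14×10 + 13×3 + 12×2 = 497.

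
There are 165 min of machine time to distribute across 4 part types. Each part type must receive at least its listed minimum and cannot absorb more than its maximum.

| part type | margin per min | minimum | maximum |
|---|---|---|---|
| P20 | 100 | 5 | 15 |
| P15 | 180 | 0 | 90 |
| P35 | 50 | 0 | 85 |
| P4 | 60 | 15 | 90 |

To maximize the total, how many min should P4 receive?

Meeting every minimum uses 5+0+0+15 = 20 min, leaving 145.
Highest margin per min first: P15 180 > P20 100 > P4 60 > P35 50.
Give P15 90 more to hit its cap of 90 — 55 left.
Give P20 10 more to hit its cap of 15 — 45 left.
P4 has room for 75 more but only 45 remain, so it gets 60.

60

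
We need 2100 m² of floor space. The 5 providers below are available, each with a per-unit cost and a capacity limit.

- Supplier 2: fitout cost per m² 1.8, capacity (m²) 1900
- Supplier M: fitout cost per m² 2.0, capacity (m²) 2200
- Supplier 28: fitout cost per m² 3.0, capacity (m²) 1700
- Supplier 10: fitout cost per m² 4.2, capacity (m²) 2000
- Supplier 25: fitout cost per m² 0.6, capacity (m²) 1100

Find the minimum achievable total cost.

2460

Cheapest first:
Take 1100 from Supplier 25 at 0.6 — need 1000 more.
Supplier 2 (1.8): take the remaining 1000 — done.
Supplier M, Supplier 28, Supplier 10: unused.
Cost = 1100×0.6 + 1000×1.8 = 2460.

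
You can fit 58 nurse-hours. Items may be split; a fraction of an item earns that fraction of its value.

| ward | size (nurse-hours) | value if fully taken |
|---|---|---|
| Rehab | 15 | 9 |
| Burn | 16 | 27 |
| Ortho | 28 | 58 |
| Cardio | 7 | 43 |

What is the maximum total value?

Sort by value density: Cardio 43/7≈6.14, Ortho 58/28≈2.07, Burn 27/16≈1.69, Rehab 9/15≈0.6.
Take all of Cardio (7 nurse-hours, value 43) ; 51 nurse-hours left.
All 28 nurse-hours of Ortho fit (value 58) ; 23 remain.
Take all of Burn (16 nurse-hours, value 27) ; 7 nurse-hours left.
Only 7 nurse-hours remain; take 7/15 of Rehab for value 9×7/15 = 4.2.
Total value = 132.2.

132.2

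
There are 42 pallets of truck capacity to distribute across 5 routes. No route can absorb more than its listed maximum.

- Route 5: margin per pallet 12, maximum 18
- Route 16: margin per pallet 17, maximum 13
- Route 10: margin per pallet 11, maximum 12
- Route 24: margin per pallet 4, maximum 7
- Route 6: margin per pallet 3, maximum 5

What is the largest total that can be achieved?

Rank by margin per pallet: Route 16 17 > Route 5 12 > Route 10 11 > Route 24 4 > Route 6 3.
Route 16 takes 13 to reach its cap of 13 → 29 left.
Route 5: +18 to 18 (cap) → 11 left.
Route 10: +11 (room for 12) → 11. Pool exhausted.
Total = 12×18 + 17×13 + 11×11 = 558.

558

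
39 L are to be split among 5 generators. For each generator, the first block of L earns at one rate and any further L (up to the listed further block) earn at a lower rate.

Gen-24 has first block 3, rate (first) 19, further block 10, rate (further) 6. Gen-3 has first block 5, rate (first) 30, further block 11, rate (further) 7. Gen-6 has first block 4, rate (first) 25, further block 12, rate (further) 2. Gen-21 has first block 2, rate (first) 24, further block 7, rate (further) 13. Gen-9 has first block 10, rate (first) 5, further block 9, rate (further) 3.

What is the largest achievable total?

565

Order all 10 blocks by rate: Gen-3/tier1 30 > Gen-6/tier1 25 > Gen-21/tier1 24 > Gen-24/tier1 19 > Gen-21/tier2 13 > Gen-3/tier2 7 > Gen-24/tier2 6 > Gen-9/tier1 5 > Gen-9/tier2 3 > Gen-6/tier2 2.
Fill Gen-3 tier1 block (5 at 30) — 34 left.
Gen-6 tier1 at 25: fill all 4 — 30 left.
Gen-21/tier1 (24): +2 — 28 left.
Gen-24 tier1 at 19: fill all 3 — 25 left.
Gen-21/tier2 (13): +7 — 18 left.
Gen-3 tier2 at 7: fill all 11 — 7 left.
7 remain; put them into Gen-24 tier2 at 6.
Total = 30×5 + 25×4 + 24×2 + 19×3 + 13×7 + 7×11 + 6×7 = 565.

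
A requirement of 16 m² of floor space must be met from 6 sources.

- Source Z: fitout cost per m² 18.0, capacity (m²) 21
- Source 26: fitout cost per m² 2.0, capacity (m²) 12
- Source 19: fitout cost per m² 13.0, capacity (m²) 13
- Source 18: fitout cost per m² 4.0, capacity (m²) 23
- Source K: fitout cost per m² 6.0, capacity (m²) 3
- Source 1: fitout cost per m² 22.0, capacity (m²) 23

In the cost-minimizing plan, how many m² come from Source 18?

Fill from the cheapest source first.
Take 12 from Source 26 at 2.0 → need 4 more.
Source 18 (4.0): take the remaining 4 → done.
Source K, Source 19, Source Z, Source 1: unused.

4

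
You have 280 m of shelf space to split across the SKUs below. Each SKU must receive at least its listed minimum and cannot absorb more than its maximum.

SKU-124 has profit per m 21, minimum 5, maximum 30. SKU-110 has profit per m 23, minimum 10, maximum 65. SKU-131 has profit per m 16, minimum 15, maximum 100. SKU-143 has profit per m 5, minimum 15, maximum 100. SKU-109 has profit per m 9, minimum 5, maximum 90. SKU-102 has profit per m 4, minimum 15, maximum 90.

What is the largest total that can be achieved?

4355

Meeting every minimum uses 5+10+15+15+5+15 = 65 m, leaving 215.
Highest profit per m first: SKU-110 23 > SKU-124 21 > SKU-131 16 > SKU-109 9 > SKU-143 5 > SKU-102 4.
SKU-110 takes 55 more to reach its cap of 65 ; 160 left.
SKU-124 takes 25 more to reach its cap of 30 ; 135 left.
Give SKU-131 85 more to hit its cap of 100 ; 50 left.
SKU-109: +50 (room for 85) → 55. Pool exhausted.
Total = 21×30 + 23×65 + 16×100 + 5×15 + 9×55 + 4×15 = 4355.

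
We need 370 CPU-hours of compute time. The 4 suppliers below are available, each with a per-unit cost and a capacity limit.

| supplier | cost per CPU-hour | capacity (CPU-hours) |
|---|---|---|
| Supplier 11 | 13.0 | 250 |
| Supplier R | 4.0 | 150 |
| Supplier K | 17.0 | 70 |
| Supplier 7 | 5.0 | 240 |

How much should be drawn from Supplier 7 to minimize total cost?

Fill from the cheapest supplier first.
Supplier R (4.0): use full 150 — 220 CPU-hours to go.
Supplier 7 (5.0): take the remaining 220 — done.
Supplier 11, Supplier K: unused.

220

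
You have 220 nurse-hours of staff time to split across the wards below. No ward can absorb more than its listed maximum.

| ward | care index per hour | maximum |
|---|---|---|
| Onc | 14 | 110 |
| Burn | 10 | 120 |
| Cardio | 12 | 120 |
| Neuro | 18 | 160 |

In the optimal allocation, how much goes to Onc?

Rank by care index per hour: Neuro 18 > Onc 14 > Cardio 12 > Burn 10.
Neuro: +160 to 160 (cap) ; 60 left.
Onc: +60 (room for 110) → 60. Pool exhausted.

60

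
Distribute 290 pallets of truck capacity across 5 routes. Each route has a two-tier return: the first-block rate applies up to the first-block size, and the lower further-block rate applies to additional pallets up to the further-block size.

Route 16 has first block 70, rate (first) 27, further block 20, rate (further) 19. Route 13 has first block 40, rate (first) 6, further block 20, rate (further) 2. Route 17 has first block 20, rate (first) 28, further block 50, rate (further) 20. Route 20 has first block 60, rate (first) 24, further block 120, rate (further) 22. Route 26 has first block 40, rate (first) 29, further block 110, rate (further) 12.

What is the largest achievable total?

Treat each block as its own option and order by rate: Route 26/T1 29 > Route 17/T1 28 > Route 16/T1 27 > Route 20/T1 24 > Route 20/T2 22 > Route 17/T2 20 > Route 16/T2 19 > Route 26/T2 12 > Route 13/T1 6 > Route 13/T2 2.
Fill Route 26 T1 block (40 at 29) → 250 left.
Fill Route 17 T1 block (20 at 28) → 230 left.
Route 16 T1 at 27: fill all 70 → 160 left.
Route 20/T1 (24): +60 → 100 left.
100 remain; put them into Route 20 T2 at 22.
Total = 29×40 + 28×20 + 27×70 + 24×60 + 22×100 = 7250.

7250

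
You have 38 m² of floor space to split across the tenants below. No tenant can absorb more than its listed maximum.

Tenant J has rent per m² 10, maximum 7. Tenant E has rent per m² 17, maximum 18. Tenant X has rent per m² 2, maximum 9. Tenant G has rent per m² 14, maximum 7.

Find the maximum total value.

Order the tenants by rent per m²: Tenant E 17 > Tenant G 14 > Tenant J 10 > Tenant X 2.
Tenant E: +18 to 18 (cap) → 20 left.
Tenant G: +7 to 7 (cap) → 13 left.
Give Tenant J 7 to hit its cap of 7 → 6 left.
Only 6 left; Tenant X takes them to reach 6.
Total = 10×7 + 17×18 + 2×6 + 14×7 = 486.

486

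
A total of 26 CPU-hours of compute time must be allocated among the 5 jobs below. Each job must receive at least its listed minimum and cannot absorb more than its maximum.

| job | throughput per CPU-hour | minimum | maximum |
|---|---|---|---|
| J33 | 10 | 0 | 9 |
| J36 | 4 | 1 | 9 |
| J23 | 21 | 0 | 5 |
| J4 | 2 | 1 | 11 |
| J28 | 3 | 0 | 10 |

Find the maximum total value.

Meeting every minimum uses 0+1+0+1+0 = 2 CPU-hours, leaving 24.
Rank by throughput per CPU-hour: J23 21 > J33 10 > J36 4 > J28 3 > J4 2.
J23: +5 to 5 (cap) ; 19 left.
J33 takes 9 more to reach its cap of 9 ; 10 left.
J36 takes 8 more to reach its cap of 9 ; 2 left.
J28: +2 (room for 10) → 2. Pool exhausted.
Total = 10×9 + 4×9 + 21×5 + 2×1 + 3×2 = 239.

239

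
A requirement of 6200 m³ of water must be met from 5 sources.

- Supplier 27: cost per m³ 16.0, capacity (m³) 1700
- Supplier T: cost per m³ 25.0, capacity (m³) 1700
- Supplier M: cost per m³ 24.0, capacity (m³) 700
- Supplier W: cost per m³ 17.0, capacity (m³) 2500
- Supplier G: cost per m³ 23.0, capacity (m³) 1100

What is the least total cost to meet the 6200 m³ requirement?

116800

Use sources in increasing cost order.
Supplier 27 at 16.0: take all 1700 m³ ; 4500 still needed.
Supplier W (17.0): use full 2500 ; 2000 m³ to go.
Supplier G (23.0): use full 1100 ; 900 m³ to go.
Supplier M (24.0): use full 700 ; 200 m³ to go.
Take 200 from Supplier T at 25.0 to finish.
Cost = 1700×16.0 + 2500×17.0 + 1100×23.0 + 700×24.0 + 200×25.0 = 116800.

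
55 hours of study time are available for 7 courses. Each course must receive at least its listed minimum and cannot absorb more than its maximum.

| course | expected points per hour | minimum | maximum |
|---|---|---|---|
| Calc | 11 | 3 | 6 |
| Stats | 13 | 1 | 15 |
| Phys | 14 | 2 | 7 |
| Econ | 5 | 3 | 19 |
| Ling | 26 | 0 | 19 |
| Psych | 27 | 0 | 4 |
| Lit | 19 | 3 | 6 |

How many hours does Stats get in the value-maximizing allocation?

Meeting every minimum uses 3+1+2+3+0+0+3 = 12 hours, leaving 43.
Order the courses by expected points per hour: Psych 27 > Ling 26 > Lit 19 > Phys 14 > Stats 13 > Calc 11 > Econ 5.
Psych: +4 to 4 (cap) — 39 left.
Ling takes 19 more to reach its cap of 19 — 20 left.
Lit: +3 to 6 (cap) — 17 left.
Phys takes 5 more to reach its cap of 7 — 12 left.
Only 12 left; Stats takes them to reach 13.

13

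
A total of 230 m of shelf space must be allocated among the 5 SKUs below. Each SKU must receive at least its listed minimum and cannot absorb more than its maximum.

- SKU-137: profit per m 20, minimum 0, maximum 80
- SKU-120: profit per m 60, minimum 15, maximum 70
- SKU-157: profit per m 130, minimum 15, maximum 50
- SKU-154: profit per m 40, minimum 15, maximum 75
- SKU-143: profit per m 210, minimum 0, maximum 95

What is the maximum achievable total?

31250

Meeting every minimum uses 0+15+15+15+0 = 45 m, leaving 185.
Order the SKUs by profit per m: SKU-143 210 > SKU-157 130 > SKU-120 60 > SKU-154 40 > SKU-137 20.
SKU-143: +95 to 95 (cap) → 90 left.
SKU-157: +35 to 50 (cap) → 55 left.
Give SKU-120 55 more to hit its cap of 70 → 0 left.
Total = 60×70 + 130×50 + 40×15 + 210×95 = 31250.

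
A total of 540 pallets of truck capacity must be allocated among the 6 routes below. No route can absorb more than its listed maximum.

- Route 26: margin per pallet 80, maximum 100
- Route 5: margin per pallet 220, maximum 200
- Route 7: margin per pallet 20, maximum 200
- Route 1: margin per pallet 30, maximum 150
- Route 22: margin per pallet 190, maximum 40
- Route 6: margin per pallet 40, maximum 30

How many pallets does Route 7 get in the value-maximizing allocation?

Rank by margin per pallet: Route 5 220 > Route 22 190 > Route 26 80 > Route 6 40 > Route 1 30 > Route 7 20.
Route 5 takes 200 to reach its cap of 200 — 340 left.
Route 22 takes 40 to reach its cap of 40 — 300 left.
Route 26 takes 100 to reach its cap of 100 — 200 left.
Give Route 6 30 to hit its cap of 30 — 170 left.
Give Route 1 150 to hit its cap of 150 — 20 left.
Only 20 left; Route 7 takes them to reach 20.

20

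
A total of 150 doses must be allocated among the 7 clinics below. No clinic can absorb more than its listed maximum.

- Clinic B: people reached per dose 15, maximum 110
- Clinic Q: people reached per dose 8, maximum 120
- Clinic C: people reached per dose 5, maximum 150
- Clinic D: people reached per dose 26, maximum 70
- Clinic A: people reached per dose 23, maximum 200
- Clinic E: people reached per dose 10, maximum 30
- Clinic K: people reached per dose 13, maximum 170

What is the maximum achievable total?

3660

Rank by people reached per dose: Clinic D 26 > Clinic A 23 > Clinic B 15 > Clinic K 13 > Clinic E 10 > Clinic Q 8 > Clinic C 5.
Clinic D takes 70 to reach its cap of 70 ; 80 left.
Only 80 left; Clinic A takes them to reach 80.
Total = 26×70 + 23×80 = 3660.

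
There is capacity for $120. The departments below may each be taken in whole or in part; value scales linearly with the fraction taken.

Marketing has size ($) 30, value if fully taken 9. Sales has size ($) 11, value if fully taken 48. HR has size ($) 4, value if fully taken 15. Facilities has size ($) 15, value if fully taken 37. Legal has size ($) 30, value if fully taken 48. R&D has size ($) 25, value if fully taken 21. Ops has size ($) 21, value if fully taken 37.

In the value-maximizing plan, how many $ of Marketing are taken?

Rank by value-to-size ratio: Sales 48/11≈4.36, HR 15/4≈3.75, Facilities 37/15≈2.47, Ops 37/21≈1.76, Legal 48/30≈1.6, R&D 21/25≈0.84, Marketing 9/30≈0.3.
All 11 $ of Sales fit (value 48) → 109 remain.
Take all of HR (4 $, value 15) → 105 $ left.
Facilities: take in full, 15 $ for value 37 → 90 left.
Take all of Ops (21 $, value 37) → 69 $ left.
Take all of Legal (30 $, value 48) → 39 $ left.
Take all of R&D (25 $, value 21) → 14 $ left.
14 $ left: a 14/30 share of Marketing gives 9×14/30 = 4.2.

14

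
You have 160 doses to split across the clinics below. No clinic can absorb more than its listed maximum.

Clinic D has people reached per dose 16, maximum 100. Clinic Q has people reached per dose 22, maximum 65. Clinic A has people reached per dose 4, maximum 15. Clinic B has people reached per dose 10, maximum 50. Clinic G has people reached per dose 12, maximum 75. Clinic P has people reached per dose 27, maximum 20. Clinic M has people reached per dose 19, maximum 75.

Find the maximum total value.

3395

Highest people reached per dose first: Clinic P 27 > Clinic Q 22 > Clinic M 19 > Clinic D 16 > Clinic G 12 > Clinic B 10 > Clinic A 4.
Clinic P: +20 to 20 (cap) — 140 left.
Give Clinic Q 65 to hit its cap of 65 — 75 left.
Give Clinic M 75 to hit its cap of 75 — 0 left.
Total = 22×65 + 27×20 + 19×75 = 3395.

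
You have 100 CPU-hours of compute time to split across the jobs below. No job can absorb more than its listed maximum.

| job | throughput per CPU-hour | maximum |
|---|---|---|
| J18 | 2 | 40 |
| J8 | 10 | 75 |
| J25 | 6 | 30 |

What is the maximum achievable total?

900

Order the jobs by throughput per CPU-hour: J8 10 > J25 6 > J18 2.
J8 takes 75 to reach its cap of 75 → 25 left.
J25: +25 (room for 30) → 25. Pool exhausted.
Total = 10×75 + 6×25 = 900.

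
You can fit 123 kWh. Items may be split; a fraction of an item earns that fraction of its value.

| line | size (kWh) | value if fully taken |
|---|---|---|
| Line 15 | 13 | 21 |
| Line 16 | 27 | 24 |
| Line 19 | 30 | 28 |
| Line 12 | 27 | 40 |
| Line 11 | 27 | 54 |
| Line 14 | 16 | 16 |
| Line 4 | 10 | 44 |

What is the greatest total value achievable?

203

Rank by value-to-size ratio: Line 4 44/10≈4.4, Line 11 54/27≈2, Line 15 21/13≈1.62, Line 12 40/27≈1.48, Line 14 16/16≈1, Line 19 28/30≈0.933, Line 16 24/27≈0.889.
Line 4: take in full, 10 kWh for value 44 ; 113 left.
Take all of Line 11 (27 kWh, value 54) ; 86 kWh left.
All 13 kWh of Line 15 fit (value 21) ; 73 remain.
All 27 kWh of Line 12 fit (value 40) ; 46 remain.
All 16 kWh of Line 14 fit (value 16) ; 30 remain.
All 30 kWh of Line 19 fit (value 28) ; 0 remain.
Total value = 203.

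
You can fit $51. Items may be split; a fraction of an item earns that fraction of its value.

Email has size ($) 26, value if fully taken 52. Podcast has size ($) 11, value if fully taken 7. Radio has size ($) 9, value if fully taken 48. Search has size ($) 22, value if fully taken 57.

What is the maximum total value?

145

Sort by value density: Radio 48/9≈5.33, Search 57/22≈2.59, Email 52/26≈2, Podcast 7/11≈0.636.
Take all of Radio (9 $, value 48) → 42 $ left.
Search: take in full, 22 $ for value 57 → 20 left.
20 $ left: a 20/26 share of Email gives 52×20/26 = 40.
Total value = 145.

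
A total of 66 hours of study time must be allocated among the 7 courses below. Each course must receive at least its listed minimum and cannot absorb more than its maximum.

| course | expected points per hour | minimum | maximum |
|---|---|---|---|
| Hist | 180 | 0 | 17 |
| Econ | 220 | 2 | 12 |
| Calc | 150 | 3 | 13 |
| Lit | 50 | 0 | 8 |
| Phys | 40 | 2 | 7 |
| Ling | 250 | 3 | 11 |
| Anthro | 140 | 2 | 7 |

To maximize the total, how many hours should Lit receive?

Meeting every minimum uses 0+2+3+0+2+3+2 = 12 hours, leaving 54.
Order the courses by expected points per hour: Ling 250 > Econ 220 > Hist 180 > Calc 150 > Anthro 140 > Lit 50 > Phys 40.
Give Ling 8 more to hit its cap of 11 ; 46 left.
Econ: +10 to 12 (cap) ; 36 left.
Hist: +17 to 17 (cap) ; 19 left.
Give Calc 10 more to hit its cap of 13 ; 9 left.
Give Anthro 5 more to hit its cap of 7 ; 4 left.
Lit: +4 (room for 8) → 4. Pool exhausted.

4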